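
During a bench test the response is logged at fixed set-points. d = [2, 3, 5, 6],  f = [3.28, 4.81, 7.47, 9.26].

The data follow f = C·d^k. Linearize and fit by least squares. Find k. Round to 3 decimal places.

Let Y = ln f. Fitting Y = k·ln d + ln C by least squares:
XᵀX = [[7.4881, 5.1930]; [5.1930, 4]], rhs = [9.7733, 6.9951]ᵀ  (here Σln d = 5.1930, Σ(ln d)² = 7.4881, Σln f = 6.9951, Σln d·ln f = 9.7733).
Slope k = (n·Σln d·ln f − Σln d·Σln f)/(n·Σ(ln d)² − (Σln d)²) = (4·9.7733 − 5.1930·6.9951)/2.9856 = 0.92700; ln C = (Σln f − k·Σln d)/n = 0.54531.

k = 0.927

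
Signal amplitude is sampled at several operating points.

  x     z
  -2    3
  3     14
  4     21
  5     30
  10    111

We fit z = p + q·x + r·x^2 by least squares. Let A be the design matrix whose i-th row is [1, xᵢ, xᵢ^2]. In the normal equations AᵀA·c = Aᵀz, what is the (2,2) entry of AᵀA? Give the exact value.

Row 2 ↔ basis x, column 2 ↔ basis x, so (AᵀA)_{2,2} = Σᵢ (x)·(x) = (-2)·(-2) + (3)·(3) + (4)·(4) + (5)·(5) + (10)·(10) = 154.

154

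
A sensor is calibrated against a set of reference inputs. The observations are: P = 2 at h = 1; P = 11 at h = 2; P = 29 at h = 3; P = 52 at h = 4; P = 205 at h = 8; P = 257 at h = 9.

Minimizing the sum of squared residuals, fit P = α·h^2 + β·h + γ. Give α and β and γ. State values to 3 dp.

α = 3.033, β = 1.704, γ = -3.468

Normal-equation sums: Σh^2·h^2 = 11011, Σh^2·h = 1341, Σh^2 = 175, Σh·h = 175, Σh = 27, Σ1 = 6.
Moment sums: Σh^2·P = 35076, Σh·P = 4272, ΣP = 556.
XᵀX·[α, β, γ]ᵀ = XᵀP becomes [[11011, 1341, 175]; [1341, 175, 27]; [175, 27, 6]]·[α, β, γ]ᵀ = [35076, 4272, 556]ᵀ.
Row-reducing yields α = 43919/14480, β = 24681/14480, γ = -25111/7240.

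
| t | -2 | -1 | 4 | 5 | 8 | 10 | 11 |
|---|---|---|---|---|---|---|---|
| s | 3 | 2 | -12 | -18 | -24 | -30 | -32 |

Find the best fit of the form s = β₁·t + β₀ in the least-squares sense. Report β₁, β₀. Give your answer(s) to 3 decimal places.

β₁ = -2.788, β₀ = -1.915

Normal-equation sums: Σt·t = 331, Σt = 35, Σ1 = 7.
For Xᵀs: Σt·s = -990, Σs = -111.
XᵀX·[β₁, β₀]ᵀ = Xᵀs becomes [[331, 35]; [35, 7]]·[β₁, β₀]ᵀ = [-990, -111]ᵀ.
det = 331·7 − 35² = 1092.
β₁ = ((-990)·7 − 35·(-111))/1092 = -145/52; β₀ = (331·(-111) − 35·(-990))/1092 = -697/364.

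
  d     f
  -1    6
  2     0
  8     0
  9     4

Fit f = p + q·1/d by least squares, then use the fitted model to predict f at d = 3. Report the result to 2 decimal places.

With design matrix M, MᵀM = [[4, -19/72]; [-19/72, 6625/5184]] and Mᵀf = [10, -50/9]ᵀ.
det = 4·(6625/5184) − (-19/72)² = 8713/1728.
p = (10·(6625/5184) − (-19/72)·(-50/9))/(8713/1728) = 19550/8713; q = (4·(-50/9) − (-19/72)·10)/(8713/1728) = -33840/8713.
At d = 3: f̂ = (19550/8713)·(1) + (-33840/8713)·(1/3) = 8270/8713.

f̂ = 0.95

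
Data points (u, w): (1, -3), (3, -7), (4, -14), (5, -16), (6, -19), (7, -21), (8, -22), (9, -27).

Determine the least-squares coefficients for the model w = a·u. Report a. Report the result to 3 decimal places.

Entries of AᵀA: Σu·u = 281.
Right-hand side: Σu·w = -840.
AᵀA·[a]ᵀ = Aᵀw becomes [[281]]·[a]ᵀ = [-840]ᵀ.
Hence a = -840 / 281 ≈ -2.98932.

a = -2.989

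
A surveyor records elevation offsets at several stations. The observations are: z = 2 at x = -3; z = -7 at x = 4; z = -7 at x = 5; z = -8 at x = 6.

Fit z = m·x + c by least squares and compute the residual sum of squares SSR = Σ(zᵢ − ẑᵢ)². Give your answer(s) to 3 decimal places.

SSR = 1.020

From the data, Σx·x = 86, Σx = 12, Σ1 = 4.
Right-hand side: Σx·z = -117, Σz = -20.
MᵀM·[m, c]ᵀ = Mᵀz becomes [[86, 12]; [12, 4]]·[m, c]ᵀ = [-117, -20]ᵀ.
Δ = 86·4 − 12² = 200.
m = ((-117)·4 − 12·(-20))/200 = -57/50; c = (86·(-20) − 12·(-117))/200 = -79/50.
Residuals: 4/25, -43/50, 7/25, 21/50; SSR = 51/50.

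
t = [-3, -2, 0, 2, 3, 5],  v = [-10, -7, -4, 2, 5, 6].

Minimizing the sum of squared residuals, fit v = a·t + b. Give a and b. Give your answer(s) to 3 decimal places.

Compute the Gram sums: Σt·t = 51, Σt = 5, Σ1 = 6.
Moment sums: Σt·v = 93, Σv = -8.
det = 51·6 − 5² = 281.
a = (93·6 − 5·(-8))/281 = 598/281; b = (51·(-8) − 5·93)/281 = -873/281.

a = 2.128, b = -3.107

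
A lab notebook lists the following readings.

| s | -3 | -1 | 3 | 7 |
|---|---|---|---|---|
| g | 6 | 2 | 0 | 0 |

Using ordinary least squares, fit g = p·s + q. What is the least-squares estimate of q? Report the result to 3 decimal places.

Normal-equation sums: Σs·s = 68, Σs = 6, Σ1 = 4.
Moment sums: Σs·g = -20, Σg = 8.
MᵀM·[p, q]ᵀ = Mᵀg becomes [[68, 6]; [6, 4]]·[p, q]ᵀ = [-20, 8]ᵀ.
det = 68·4 − 6² = 236.
p = ((-20)·4 − 6·8)/236 = -32/59; q = (68·8 − 6·(-20))/236 = 166/59.

q = 2.814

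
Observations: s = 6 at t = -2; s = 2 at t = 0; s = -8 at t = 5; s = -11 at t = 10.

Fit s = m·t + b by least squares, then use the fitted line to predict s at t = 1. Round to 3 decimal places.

Forming AᵀA = [[129, 13]; [13, 4]] and Aᵀs = [-162, -11]ᵀ gives AᵀA·[m, b]ᵀ = Aᵀs.
Δ = 129·4 − 13² = 347.
m = ((-162)·4 − 13·(-11))/347 = -505/347; b = (129·(-11) − 13·(-162))/347 = 687/347.
At t = 1: ŝ = (-505/347)·(1) + (687/347)·(1) = 182/347.

ŝ = 0.524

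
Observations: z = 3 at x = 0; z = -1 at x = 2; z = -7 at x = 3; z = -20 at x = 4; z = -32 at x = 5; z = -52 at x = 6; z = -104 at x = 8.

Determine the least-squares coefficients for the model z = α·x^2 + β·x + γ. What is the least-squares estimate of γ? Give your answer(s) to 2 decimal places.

γ = 2.39

From the data, Σx^2·x^2 = 6370, Σx^2·x = 952, Σx^2 = 154, Σx·x = 154, Σx = 28, Σ1 = 7.
And Σx^2·z = -9715, Σx·z = -1407, Σz = -213.
MᵀM·[α, β, γ]ᵀ = Mᵀz becomes [[6370, 952, 154]; [952, 154, 28]; [154, 28, 7]]·[α, β, γ]ᵀ = [-9715, -1407, -213]ᵀ.
Inverting the 3×3 Gram matrix, [α, β, γ]ᵀ = [-589/294, 827/294, 352/147]ᵀ.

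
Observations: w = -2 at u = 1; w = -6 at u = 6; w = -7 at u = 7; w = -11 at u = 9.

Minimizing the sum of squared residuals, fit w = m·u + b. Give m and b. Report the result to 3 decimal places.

m = -1.050, b = -0.460

Setting ∂/∂m … = 0 gives: 167·m + 23·b = -186;  23·m + 4·b = -26.
Determinant 167·4 − 23² = 139.
m = ((-186)·4 − 23·(-26))/139 = -146/139; b = (167·(-26) − 23·(-186))/139 = -64/139.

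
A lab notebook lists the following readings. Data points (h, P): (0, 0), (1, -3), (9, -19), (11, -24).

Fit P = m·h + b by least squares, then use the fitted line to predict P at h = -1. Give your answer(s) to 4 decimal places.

The normal equations are: 203·m + 21·b = -438;  21·m + 4·b = -46.
(Σh·h = 203, Σh = 21, Σ1 = 4, Σh·P = -438, ΣP = -46.)
Determinant 203·4 − 21² = 371.
m = ((-438)·4 − 21·(-46))/371 = -786/371; b = (203·(-46) − 21·(-438))/371 = -20/53.
At h = -1: P̂ = (-786/371)·(-1) + (-20/53)·(1) = 646/371.

P̂ = 1.7412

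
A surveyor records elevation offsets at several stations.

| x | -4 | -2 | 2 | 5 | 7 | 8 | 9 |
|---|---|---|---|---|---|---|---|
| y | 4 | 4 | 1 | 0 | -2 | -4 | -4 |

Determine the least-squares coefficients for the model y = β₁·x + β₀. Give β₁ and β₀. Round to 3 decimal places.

Sums needed: Σx·x = 243, Σx = 25, Σ1 = 7.
Right-hand side: Σx·y = -104, Σy = -1.
Normal equations: [[243, 25]; [25, 7]]·[β₁, β₀]ᵀ = [-104, -1]ᵀ.
det = 243·7 − 25² = 1076.
β₁ = ((-104)·7 − 25·(-1))/1076 = -703/1076; β₀ = (243·(-1) − 25·(-104))/1076 = 2357/1076.

β₁ = -0.653, β₀ = 2.191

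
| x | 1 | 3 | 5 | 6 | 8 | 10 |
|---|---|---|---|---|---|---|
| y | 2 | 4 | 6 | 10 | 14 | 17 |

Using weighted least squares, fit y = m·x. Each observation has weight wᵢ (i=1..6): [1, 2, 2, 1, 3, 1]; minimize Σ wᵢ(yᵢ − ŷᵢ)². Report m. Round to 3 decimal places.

m = 1.642

Normal-equation sums: Σwᵢ·x·x = 397.
And Σwᵢ·x·y = 652.
AᵀWA·[m]ᵀ = AᵀWy becomes [[397]]·[m]ᵀ = [652]ᵀ.
m = 652/397 = 1.64232.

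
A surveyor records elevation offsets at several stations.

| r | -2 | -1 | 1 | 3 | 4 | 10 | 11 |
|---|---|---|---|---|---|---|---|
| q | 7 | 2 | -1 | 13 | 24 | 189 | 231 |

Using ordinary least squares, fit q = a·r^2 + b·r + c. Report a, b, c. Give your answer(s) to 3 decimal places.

Entries of MᵀM: Σr^2·r^2 = 24996, Σr^2·r = 2414, Σr^2 = 252, Σr·r = 252, Σr = 26, Σ1 = 7.
And Σr^2·q = 47381, Σr·q = 4549, Σq = 465.
Normal equations: [[24996, 2414, 252]; [2414, 252, 26]; [252, 26, 7]]·[a, b, c]ᵀ = [47381, 4549, 465]ᵀ.
Row-reducing yields a = 2071237/1016962, b = -1232507/1016962, c = -1215658/508481.

a = 2.037, b = -1.212, c = -2.391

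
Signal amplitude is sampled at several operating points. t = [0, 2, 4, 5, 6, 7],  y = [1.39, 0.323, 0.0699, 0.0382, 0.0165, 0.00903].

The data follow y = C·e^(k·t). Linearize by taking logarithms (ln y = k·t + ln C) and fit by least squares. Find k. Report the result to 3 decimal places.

k = -0.725

Taking logs, ln y = k·t + ln C, so regress ln y on t.
Σt = 24.0000, Σ(t)² = 130.0000, Σln y = -15.5380, Σt·ln y = -86.8044.
Normal system: [[130.0000, 24.0000]; [24.0000, 6]]·[k, ln C]ᵀ = [-86.8044, -15.5380]ᵀ.
Slope k = (n·Σt·ln y − Σt·Σln y)/(n·Σ(t)² − (Σt)²) = (6·-86.8044 − 24.0000·-15.5380)/204.0000 = -0.72507; ln C = (Σln y − k·Σt)/n = 0.31061.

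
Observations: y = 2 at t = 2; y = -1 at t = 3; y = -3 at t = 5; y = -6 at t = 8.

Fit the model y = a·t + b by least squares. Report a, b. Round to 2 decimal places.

a = -1.24, b = 3.57

The normal system AᵀA·[a, b]ᵀ = Aᵀy is [[102, 18]; [18, 4]]·[a, b]ᵀ = [-62, -8]ᵀ.
Eliminating b: 4·(row 1) − 18·(row 2) gives 84·a = 4·(-62) − 18·(-8) = -104, so a = -26/21.
Then b = ((-8) − 18·(-26/21))/4 = 25/7.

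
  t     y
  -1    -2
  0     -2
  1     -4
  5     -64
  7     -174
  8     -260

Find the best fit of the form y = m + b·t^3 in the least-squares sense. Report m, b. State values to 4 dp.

AᵀA·[m, b]ᵀ = Aᵀy reads: 6·m + 980·b = -506;  980·m + 395420·b = -200804.
(Σ1 = 6, Σt^3 = 980, Σt^3·t^3 = 395420, Σy = -506, Σt^3·y = -200804.)
Eliminating b: 395420·(row 1) − 980·(row 2) gives 1412120·m = 395420·(-506) − 980·(-200804) = -3294600, so m = -82365/35303.
Then b = ((-200804) − 980·(-82365/35303))/395420 = -88618/176515.

m = -2.3331, b = -0.5020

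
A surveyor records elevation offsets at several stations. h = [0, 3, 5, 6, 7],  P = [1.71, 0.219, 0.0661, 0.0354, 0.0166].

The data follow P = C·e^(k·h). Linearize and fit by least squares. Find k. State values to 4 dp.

Let Y = ln P. Fitting Y = k·h + ln C by least squares:
Σh = 21.0000, Σ(h)² = 119.0000, Σln P = -11.1382, Σh·ln P = -66.8737.
Normal system: [[119.0000, 21.0000]; [21.0000, 5]]·[k, ln C]ᵀ = [-66.8737, -11.1382]ᵀ.
Solving (det = 154.0000): k = -0.65238, ln C = 0.51237.

k = -0.6524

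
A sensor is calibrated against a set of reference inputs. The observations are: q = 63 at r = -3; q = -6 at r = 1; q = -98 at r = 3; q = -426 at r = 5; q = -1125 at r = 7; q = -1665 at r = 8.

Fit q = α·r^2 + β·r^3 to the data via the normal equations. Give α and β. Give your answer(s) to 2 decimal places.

The normal system XᵀX·[α, β]ᵀ = Xᵀq is [[7285, 52701]; [52701, 396877]]·[α, β]ᵀ = [-172656, -1295958]ᵀ.
Determinant 7285·396877 − 52701² = 113853544.
α = ((-172656)·396877 − 52701·(-1295958))/113853544 = -112456377/56926772; β = (7285·(-1295958) − 52701·(-172656))/113853544 = -170955087/56926772.

α = -1.98, β = -3.00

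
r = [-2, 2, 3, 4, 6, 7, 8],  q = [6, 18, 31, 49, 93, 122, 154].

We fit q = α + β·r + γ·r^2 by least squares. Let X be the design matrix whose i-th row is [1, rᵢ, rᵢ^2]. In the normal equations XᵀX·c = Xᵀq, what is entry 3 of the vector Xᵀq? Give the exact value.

20341

Entry 3 ↔ basis r^2, so (Xᵀq)_{3} = Σᵢ (r^2)·qᵢ = (4)·(6) + (4)·(18) + (9)·(31) + (16)·(49) + (36)·(93) + (49)·(122) + (64)·(154) = 20341.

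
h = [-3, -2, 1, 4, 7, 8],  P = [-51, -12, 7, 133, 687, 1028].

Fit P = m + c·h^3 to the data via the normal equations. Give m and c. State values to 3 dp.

Sums needed: Σ1 = 6, Σh^3 = 885, Σh^3·h^3 = 384683.
And ΣP = 1792, Σh^3·P = 771969.
So AᵀA·[m, c]ᵀ = AᵀP: [[6, 885]; [885, 384683]]·[m, c]ᵀ = [1792, 771969]ᵀ.
Eliminating c: 384683·(row 1) − 885·(row 2) gives 1524873·m = 384683·1792 − 885·771969 = 6159371, so m = 6159371/1524873.
Then c = (771969 − 885·(6159371/1524873))/384683 = 1015298/508291.

m = 4.039, c = 1.997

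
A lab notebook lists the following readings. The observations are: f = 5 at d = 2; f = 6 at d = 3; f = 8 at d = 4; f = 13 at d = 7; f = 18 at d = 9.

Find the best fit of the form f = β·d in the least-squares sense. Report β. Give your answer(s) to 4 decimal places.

Entries of MᵀM: Σd·d = 159.
For Mᵀf: Σd·f = 313.
β = 313/159 = 1.96855.

β = 1.9686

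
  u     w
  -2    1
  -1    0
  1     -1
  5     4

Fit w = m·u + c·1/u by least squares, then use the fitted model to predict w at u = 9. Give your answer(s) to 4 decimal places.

ŵ = 6.6485

Forming MᵀM = [[31, 4]; [4, 229/100]] and Mᵀw = [17, -7/10]ᵀ gives MᵀM·[m, c]ᵀ = Mᵀw.
Eliminating c: (229/100)·(row 1) − 4·(row 2) gives (5499/100)·m = (229/100)·17 − 4·(-7/10) = 4173/100, so m = 107/141.
Then c = ((-7/10) − 4·(107/141))/(229/100) = -230/141.
At u = 9: ŵ = (107/141)·(9) + (-230/141)·(1/9) = 8437/1269.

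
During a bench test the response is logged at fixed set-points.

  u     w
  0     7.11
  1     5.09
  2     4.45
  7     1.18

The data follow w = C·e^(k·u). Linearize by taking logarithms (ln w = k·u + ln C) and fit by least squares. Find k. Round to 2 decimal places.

k = -0.25

Linearized form: ln w = k·u + ln C. From the 4 transformed points,
Σu = 10.0000, Σ(u)² = 54.0000, Σln w = 5.2472, Σu·ln w = 5.7717.
Normal system: [[54.0000, 10.0000]; [10.0000, 4]]·[k, ln C]ᵀ = [5.7717, 5.2472]ᵀ.
Slope k = (n·Σu·ln w − Σu·Σln w)/(n·Σ(u)² − (Σu)²) = (4·5.7717 − 10.0000·5.2472)/116.0000 = -0.25332; ln C = (Σln w − k·Σu)/n = 1.94510.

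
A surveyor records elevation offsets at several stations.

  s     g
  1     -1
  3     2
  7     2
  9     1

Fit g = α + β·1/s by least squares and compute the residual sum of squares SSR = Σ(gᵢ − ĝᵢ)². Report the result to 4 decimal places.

SSR = 1.4824

From the data, Σ1 = 4, Σ1/s = 100/63, Σ1/s·1/s = 4540/3969.
And Σg = 4, Σ1/s·g = 4/63.
So XᵀX·[α, β]ᵀ = Xᵀg: [[4, 100/63]; [100/63, 4540/3969]]·[α, β]ᵀ = [4, 4/63]ᵀ.
Determinant 4·(4540/3969) − (100/63)² = 2720/1323.
α = (4·(4540/3969) − (100/63)·(4/63))/(2720/1323) = 37/17; β = (4·(4/63) − (100/63)·4)/(2720/1323) = -252/85.
Residuals: -18/85, 69/85, 21/85, -72/85; SSR = 126/85.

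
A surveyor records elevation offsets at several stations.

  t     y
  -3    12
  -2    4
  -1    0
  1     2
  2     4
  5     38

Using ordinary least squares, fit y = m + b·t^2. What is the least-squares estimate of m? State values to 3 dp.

m = -1.457

Setting ∂/∂m … = 0 gives: 6·m + 44·b = 60;  44·m + 740·b = 1092.
(Σ1 = 6, Σt^2 = 44, Σt^2·t^2 = 740, Σy = 60, Σt^2·y = 1092.)
det = 6·740 − 44² = 2504.
m = (60·740 − 44·1092)/2504 = -456/313; b = (6·1092 − 44·60)/2504 = 489/313.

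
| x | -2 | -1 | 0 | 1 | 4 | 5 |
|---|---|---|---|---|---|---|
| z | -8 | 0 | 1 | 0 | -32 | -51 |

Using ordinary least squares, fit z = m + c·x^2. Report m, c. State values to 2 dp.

With design matrix A, AᵀA = [[6, 47]; [47, 899]] and Aᵀz = [-90, -1819]ᵀ.
Eliminating c: 899·(row 1) − 47·(row 2) gives 3185·m = 899·(-90) − 47·(-1819) = 4583, so m = 4583/3185.
Then c = ((-1819) − 47·(4583/3185))/899 = -6684/3185.

m = 1.44, c = -2.10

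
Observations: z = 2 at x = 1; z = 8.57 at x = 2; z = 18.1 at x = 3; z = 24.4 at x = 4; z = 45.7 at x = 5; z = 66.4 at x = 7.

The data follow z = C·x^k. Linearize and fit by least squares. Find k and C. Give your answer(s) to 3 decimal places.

Linearized form: ln z = k·ln x + ln C. From the 6 transformed points,
Σln x = 6.7334, Σ(ln x)² = 9.9861, Σln z = 16.9497, Σln x·ln z = 23.4151.
Equations: 9.9861·k + 6.7334·ln C = 23.4151;  6.7334·k + 6·ln C = 16.9497.
Slope k = (n·Σln x·ln z − Σln x·Σln z)/(n·Σ(ln x)² − (Σln x)²) = (6·23.4151 − 6.7334·16.9497)/14.5777 = 1.80832; ln C = (Σln z − k·Σln x)/n = 0.79559, so C = exp(0.79559) = 2.21575.

k = 1.808, C = 2.216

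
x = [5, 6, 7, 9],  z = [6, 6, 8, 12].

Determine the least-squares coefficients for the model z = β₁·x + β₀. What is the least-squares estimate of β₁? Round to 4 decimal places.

β₁ = 1.6000

With design matrix A, AᵀA = [[191, 27]; [27, 4]] and Aᵀz = [230, 32]ᵀ.
Eliminating β₀: 4·(row 1) − 27·(row 2) gives 35·β₁ = 4·230 − 27·32 = 56, so β₁ = 8/5.
Then β₀ = (32 − 27·(8/5))/4 = -14/5.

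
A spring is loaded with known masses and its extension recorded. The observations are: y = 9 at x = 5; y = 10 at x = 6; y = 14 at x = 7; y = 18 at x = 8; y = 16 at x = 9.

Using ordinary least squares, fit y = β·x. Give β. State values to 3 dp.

MᵀM·[β]ᵀ = Mᵀy reads: 255·β = 491.
(Σx·x = 255, Σx·y = 491.)
Hence β = 491 / 255 ≈ 1.92549.

β = 1.925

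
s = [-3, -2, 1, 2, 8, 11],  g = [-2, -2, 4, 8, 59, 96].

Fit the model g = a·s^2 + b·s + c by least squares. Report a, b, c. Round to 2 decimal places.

Forming XᵀX = [[18851, 1817, 203]; [1817, 203, 17]; [203, 17, 6]] and Xᵀg = [15402, 1558, 163]ᵀ gives XᵀX·[a, b, c]ᵀ = Xᵀg.
Inverting the 3×3 Gram matrix, [a, b, c]ᵀ = [127205/234894, 642727/234894, 42743/39149]ᵀ.

a = 0.54, b = 2.74, c = 1.09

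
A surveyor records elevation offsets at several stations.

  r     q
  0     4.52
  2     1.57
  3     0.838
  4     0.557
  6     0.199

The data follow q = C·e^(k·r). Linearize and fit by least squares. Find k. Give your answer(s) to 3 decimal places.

With ln qᵢ as the transformed response and rᵢ as the regressor:
XᵀX = [[65.0000, 15.0000]; [15.0000, 5]], rhs = [-11.6555, -0.4168]ᵀ  (here Σr = 15.0000, Σ(r)² = 65.0000, Σln q = -0.4168, Σr·ln q = -11.6555).
Solving (det = 100.0000): k = -0.52026, ln C = 1.47741.

k = -0.520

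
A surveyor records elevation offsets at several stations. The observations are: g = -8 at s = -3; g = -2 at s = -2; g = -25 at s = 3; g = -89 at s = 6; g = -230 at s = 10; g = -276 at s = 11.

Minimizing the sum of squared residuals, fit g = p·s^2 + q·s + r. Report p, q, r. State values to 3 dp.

Sums needed: Σs^2·s^2 = 26115, Σs^2·s = 2539, Σs^2 = 279, Σs·s = 279, Σs = 25, Σ1 = 6.
Right-hand side: Σs^2·g = -59905, Σs·g = -5917, Σg = -630.
Solving the 3×3 system (Gaussian elimination) gives p = -2460631/1208460, q = -1127153/402820, r = 73657/54930.

p = -2.036, q = -2.798, r = 1.341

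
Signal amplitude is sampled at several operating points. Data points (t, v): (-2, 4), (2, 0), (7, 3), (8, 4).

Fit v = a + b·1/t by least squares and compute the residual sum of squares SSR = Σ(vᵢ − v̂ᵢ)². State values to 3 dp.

The normal equations are: 4·a + (15/56)·b = 11;  (15/56)·a + (1681/3136)·b = -15/14.
Eliminating b: (1681/3136)·(row 1) − (15/56)·(row 2) gives (6499/3136)·a = (1681/3136)·11 − (15/56)·(-15/14) = 19391/3136, so a = 19391/6499.
Then b = ((-15/14) − (15/56)·(19391/6499))/(1681/3136) = -22680/6499.
Residuals: -4735/6499, -83/67, 3346/6499, 9440/6499; SSR = 28858/6499.

SSR = 4.440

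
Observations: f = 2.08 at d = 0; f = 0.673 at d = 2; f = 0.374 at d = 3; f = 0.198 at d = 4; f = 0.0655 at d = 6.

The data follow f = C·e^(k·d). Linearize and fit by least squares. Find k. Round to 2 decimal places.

Taking logs, ln f = k·d + ln C, so regress ln f on d.
XᵀX = [[65.0000, 15.0000]; [15.0000, 5]], rhs = [-26.5747, -4.9923]ᵀ  (here Σd = 15.0000, Σ(d)² = 65.0000, Σln f = -4.9923, Σd·ln f = -26.5747).
Δ = 65.0000·5 − (15.0000)² = 100.0000; k = (-26.5747·5 − 15.0000·-4.9923)/100.0000 = -0.57988, ln C = (65.0000·-4.9923 − 15.0000·-26.5747)/100.0000 = 0.74119.

k = -0.58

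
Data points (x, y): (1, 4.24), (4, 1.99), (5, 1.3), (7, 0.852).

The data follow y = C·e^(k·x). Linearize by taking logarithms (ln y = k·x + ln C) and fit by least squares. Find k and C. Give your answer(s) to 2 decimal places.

k = -0.27, C = 5.57

Linearized form: ln y = k·x + ln C. From the 4 transformed points,
Σx = 17.0000, Σ(x)² = 91.0000, Σln y = 2.2349, Σx·ln y = 4.3877.
Normal system: [[91.0000, 17.0000]; [17.0000, 4]]·[k, ln C]ᵀ = [4.3877, 2.2349]ᵀ.
Solving (det = 75.0000): k = -0.27256, ln C = 1.71712, so C = exp(1.71712) = 5.56845.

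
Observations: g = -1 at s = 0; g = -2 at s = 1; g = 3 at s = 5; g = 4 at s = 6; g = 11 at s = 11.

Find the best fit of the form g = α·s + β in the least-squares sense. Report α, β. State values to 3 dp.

α = 1.153, β = -2.303

Setting ∂/∂α … = 0 gives: 183·α + 23·β = 158;  23·α + 5·β = 15.
(Σs·s = 183, Σs = 23, Σ1 = 5, Σs·g = 158, Σg = 15.)
Eliminating β: 5·(row 1) − 23·(row 2) gives 386·α = 5·158 − 23·15 = 445, so α = 445/386.
Then β = (15 − 23·(445/386))/5 = -889/386.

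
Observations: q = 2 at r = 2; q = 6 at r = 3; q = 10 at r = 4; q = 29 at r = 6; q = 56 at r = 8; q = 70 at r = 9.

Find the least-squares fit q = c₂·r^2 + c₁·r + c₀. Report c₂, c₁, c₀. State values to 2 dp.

The normal system XᵀX·[c₂, c₁, c₀]ᵀ = Xᵀq is [[12306, 1556, 210]; [1556, 210, 32]; [210, 32, 6]]·[c₂, c₁, c₀]ᵀ = [10520, 1314, 173]ᵀ.
Inverting the 3×3 Gram matrix, [c₂, c₁, c₀]ᵀ = [2501/2420, -1823/1210, 1687/2420]ᵀ.

c₂ = 1.03, c₁ = -1.51, c₀ = 0.70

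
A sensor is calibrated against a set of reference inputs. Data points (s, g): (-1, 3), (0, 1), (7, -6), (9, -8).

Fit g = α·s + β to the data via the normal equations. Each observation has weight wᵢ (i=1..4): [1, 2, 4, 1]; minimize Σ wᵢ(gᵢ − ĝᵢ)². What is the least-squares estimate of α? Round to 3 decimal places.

Entries of MᵀWM: Σwᵢ·s·s = 278, Σwᵢ·s = 36, Σwᵢ·1 = 8.
For MᵀWg: Σwᵢ·s·g = -243, Σwᵢ·g = -27.
Eliminating β: 8·(row 1) − 36·(row 2) gives 928·α = 8·(-243) − 36·(-27) = -972, so α = -243/232.
Then β = ((-27) − 36·(-243/232))/8 = 621/464.

α = -1.047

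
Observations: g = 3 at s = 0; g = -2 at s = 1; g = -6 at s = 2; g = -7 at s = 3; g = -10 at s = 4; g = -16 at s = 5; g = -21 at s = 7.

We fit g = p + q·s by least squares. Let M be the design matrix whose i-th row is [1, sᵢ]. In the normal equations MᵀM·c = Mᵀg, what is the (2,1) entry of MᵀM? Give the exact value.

22

Row 2 ↔ basis s, column 1 ↔ basis 1, so (MᵀM)_{2,1} = Σᵢ s = (0)·(1) + (1)·(1) + (2)·(1) + (3)·(1) + (4)·(1) + (5)·(1) + (7)·(1) = 22.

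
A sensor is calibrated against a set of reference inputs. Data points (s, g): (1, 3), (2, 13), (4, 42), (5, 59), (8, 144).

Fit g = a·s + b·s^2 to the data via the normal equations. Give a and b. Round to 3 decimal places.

a = 2.285, b = 1.962

From the data, Σs·s = 110, Σs·s^2 = 710, Σs^2·s^2 = 4994.
Right-hand side: Σs·g = 1644, Σs^2·g = 11418.
AᵀA·[a, b]ᵀ = Aᵀg becomes [[110, 710]; [710, 4994]]·[a, b]ᵀ = [1644, 11418]ᵀ.
Δ = 110·4994 − 710² = 45240.
a = (1644·4994 − 710·11418)/45240 = 297/130; b = (110·11418 − 710·1644)/45240 = 51/26.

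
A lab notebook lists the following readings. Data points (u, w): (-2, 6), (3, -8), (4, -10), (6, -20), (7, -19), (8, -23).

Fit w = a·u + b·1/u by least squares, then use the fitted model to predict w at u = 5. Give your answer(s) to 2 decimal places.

ŵ = -14.39

From the data, Σu·u = 178, Σu·1/u = 6, Σ1/u·1/u = 13757/28224.
Right-hand side: Σu·w = -513, Σ1/u·w = -957/56.
Normal equations: [[178, 6]; [6, 13757/28224]]·[a, b]ᵀ = [-513, -957/56]ᵀ.
Eliminating b: (13757/28224)·(row 1) − 6·(row 2) gives (716341/14112)·a = (13757/28224)·(-513) − 6·(-957/56) = -462597/3136, so a = -4163373/1432682.
Then b = ((-957/56) − 6·(-4163373/1432682))/(13757/28224) = 509544/716341.
At u = 5: ŵ = (-4163373/1432682)·(5) + (509544/716341)·(1/5) = -103065237/7163410.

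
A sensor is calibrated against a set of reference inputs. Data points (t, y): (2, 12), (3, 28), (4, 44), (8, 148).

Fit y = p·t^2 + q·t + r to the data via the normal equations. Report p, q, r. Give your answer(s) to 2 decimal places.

p = 1.62, q = 6.40, r = -6.83

From the data, Σt^2·t^2 = 4449, Σt^2·t = 611, Σt^2 = 93, Σt·t = 93, Σt = 17, Σ1 = 4.
Moment sums: Σt^2·y = 10476, Σt·y = 1468, Σy = 232.
Normal equations: [[4449, 611, 93]; [611, 93, 17]; [93, 17, 4]]·[p, q, r]ᵀ = [10476, 1468, 232]ᵀ.
Row-reducing yields p = 730/451, q = 2886/451, r = -280/41.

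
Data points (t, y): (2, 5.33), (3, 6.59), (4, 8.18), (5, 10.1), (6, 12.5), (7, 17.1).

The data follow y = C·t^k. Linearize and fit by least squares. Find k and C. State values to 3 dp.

With ln yᵢ as the transformed response and ln tᵢ as the regressor:
Σln t = 8.5252, Σ(ln t)² = 13.1965, Σln y = 13.3379, Σln t·ln y = 19.9169.
Equations: 13.1965·k + 8.5252·ln C = 19.9169;  8.5252·k + 6·ln C = 13.3379.
Δ = 13.1965·6 − (8.5252)² = 6.5005; k = (19.9169·6 − 8.5252·13.3379)/6.5005 = 0.89122, ln C = (13.1965·13.3379 − 8.5252·19.9169)/6.5005 = 0.95669, so C = exp(0.95669) = 2.60306.

k = 0.891, C = 2.603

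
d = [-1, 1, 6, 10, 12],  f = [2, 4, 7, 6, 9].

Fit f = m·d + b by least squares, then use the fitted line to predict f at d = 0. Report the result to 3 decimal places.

Forming AᵀA = [[282, 28]; [28, 5]] and Aᵀf = [212, 28]ᵀ gives AᵀA·[m, b]ᵀ = Aᵀf.
Δ = 282·5 − 28² = 626.
m = (212·5 − 28·28)/626 = 138/313; b = (282·28 − 28·212)/626 = 980/313.
At d = 0: f̂ = (138/313)·(0) + (980/313)·(1) = 980/313.

f̂ = 3.131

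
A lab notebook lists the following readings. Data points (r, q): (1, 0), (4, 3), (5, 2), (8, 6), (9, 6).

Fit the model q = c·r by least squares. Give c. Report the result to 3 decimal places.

From the data, Σr·r = 187.
Right-hand side: Σr·q = 124.
Normal equations: [[187]]·[c]ᵀ = [124]ᵀ.
Hence c = 124 / 187 ≈ 0.663102.

c = 0.663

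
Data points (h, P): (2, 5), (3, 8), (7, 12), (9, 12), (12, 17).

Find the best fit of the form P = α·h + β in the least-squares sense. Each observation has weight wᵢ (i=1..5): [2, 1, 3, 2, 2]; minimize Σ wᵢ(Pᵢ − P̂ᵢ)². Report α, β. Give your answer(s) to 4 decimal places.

α = 1.0968, β = 3.5226

Entries of MᵀWM: Σwᵢ·h·h = 614, Σwᵢ·h = 70, Σwᵢ·1 = 10.
And Σwᵢ·h·P = 920, Σwᵢ·P = 112.
Normal equations: [[614, 70]; [70, 10]]·[α, β]ᵀ = [920, 112]ᵀ.
Eliminating β: 10·(row 1) − 70·(row 2) gives 1240·α = 10·920 − 70·112 = 1360, so α = 34/31.
Then β = (112 − 70·(34/31))/10 = 546/155.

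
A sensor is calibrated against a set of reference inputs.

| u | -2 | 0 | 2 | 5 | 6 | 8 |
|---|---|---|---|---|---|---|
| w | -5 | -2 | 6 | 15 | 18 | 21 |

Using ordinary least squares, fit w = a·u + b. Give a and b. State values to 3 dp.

Entries of MᵀM: Σu·u = 133, Σu = 19, Σ1 = 6.
Right-hand side: Σu·w = 373, Σw = 53.
Eliminating b: 6·(row 1) − 19·(row 2) gives 437·a = 6·373 − 19·53 = 1231, so a = 1231/437.
Then b = (53 − 19·(1231/437))/6 = -2/23.

a = 2.817, b = -0.087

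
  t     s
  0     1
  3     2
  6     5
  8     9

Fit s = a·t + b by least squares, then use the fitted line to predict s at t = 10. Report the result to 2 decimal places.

ŝ = 9.84

Entries of XᵀX: Σt·t = 109, Σt = 17, Σ1 = 4.
Right-hand side: Σt·s = 108, Σs = 17.
So XᵀX·[a, b]ᵀ = Xᵀs: [[109, 17]; [17, 4]]·[a, b]ᵀ = [108, 17]ᵀ.
Determinant 109·4 − 17² = 147.
a = (108·4 − 17·17)/147 = 143/147; b = (109·17 − 17·108)/147 = 17/147.
At t = 10: ŝ = (143/147)·(10) + (17/147)·(1) = 1447/147.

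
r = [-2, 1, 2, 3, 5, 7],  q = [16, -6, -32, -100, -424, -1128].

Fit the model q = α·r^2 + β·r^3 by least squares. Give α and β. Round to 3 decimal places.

The normal system AᵀA·[α, β]ᵀ = Aᵀq is [[3140, 20176]; [20176, 134132]]·[α, β]ᵀ = [-66842, -442994]ᵀ.
Determinant 3140·134132 − 20176² = 14103504.
α = ((-66842)·134132 − 20176·(-442994))/14103504 = -3475525/1762938; β = (3140·(-442994) − 20176·(-66842))/14103504 = -5299621/1762938.

α = -1.971, β = -3.006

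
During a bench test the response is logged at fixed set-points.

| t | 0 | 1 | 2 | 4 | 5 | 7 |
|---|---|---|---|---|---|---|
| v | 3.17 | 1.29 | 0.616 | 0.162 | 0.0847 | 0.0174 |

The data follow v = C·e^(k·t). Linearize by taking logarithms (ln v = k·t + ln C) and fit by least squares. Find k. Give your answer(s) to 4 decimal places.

With ln vᵢ as the transformed response and tᵢ as the regressor:
Over the data: Σt = 19.0000, Σ(t)² = 95.0000, Σln v = -7.4162, Σt·ln v = -48.6972.
Normal system: [[95.0000, 19.0000]; [19.0000, 6]]·[k, ln C]ᵀ = [-48.6972, -7.4162]ᵀ.
Slope k = (n·Σt·ln v − Σt·Σln v)/(n·Σ(t)² − (Σt)²) = (6·-48.6972 − 19.0000·-7.4162)/209.0000 = -0.72380; ln C = (Σln v − k·Σt)/n = 1.05601.

k = -0.7238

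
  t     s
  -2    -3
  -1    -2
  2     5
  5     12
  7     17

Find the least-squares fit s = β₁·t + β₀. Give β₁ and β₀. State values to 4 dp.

β₁ = 2.2653, β₀ = 0.8163

Normal-equation sums: Σt·t = 83, Σt = 11, Σ1 = 5.
For Mᵀs: Σt·s = 197, Σs = 29.
det = 83·5 − 11² = 294.
β₁ = (197·5 − 11·29)/294 = 111/49; β₀ = (83·29 − 11·197)/294 = 40/49.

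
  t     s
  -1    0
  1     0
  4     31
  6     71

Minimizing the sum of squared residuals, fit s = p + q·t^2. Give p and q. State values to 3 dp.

p = -1.909, q = 2.030

With design matrix M, MᵀM = [[4, 54]; [54, 1554]] and Mᵀs = [102, 3052]ᵀ.
Eliminating q: 1554·(row 1) − 54·(row 2) gives 3300·p = 1554·102 − 54·3052 = -6300, so p = -21/11.
Then q = (3052 − 54·(-21/11))/1554 = 67/33.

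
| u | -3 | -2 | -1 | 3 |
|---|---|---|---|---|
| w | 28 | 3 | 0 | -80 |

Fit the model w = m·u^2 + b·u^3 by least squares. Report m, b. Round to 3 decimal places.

The normal system AᵀA·[m, b]ᵀ = Aᵀw is [[179, -33]; [-33, 1523]]·[m, b]ᵀ = [-456, -2940]ᵀ.
Determinant 179·1523 − (-33)² = 271528.
m = ((-456)·1523 − (-33)·(-2940))/271528 = -197877/67882; b = (179·(-2940) − (-33)·(-456))/271528 = -135327/67882.

m = -2.915, b = -1.994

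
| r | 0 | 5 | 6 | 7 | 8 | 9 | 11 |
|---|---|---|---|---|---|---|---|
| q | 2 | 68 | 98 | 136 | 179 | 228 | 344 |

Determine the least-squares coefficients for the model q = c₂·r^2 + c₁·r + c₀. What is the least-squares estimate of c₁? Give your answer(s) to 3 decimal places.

c₁ = -1.856

With design matrix X, XᵀX = [[29620, 3256, 376]; [3256, 376, 46]; [376, 46, 7]] and Xᵀq = [83440, 9148, 1055]ᵀ.
Inverting the 3×3 Gram matrix, [c₂, c₁, c₀]ᵀ = [34159/11403, -42337/22806, 3268/1629]ᵀ.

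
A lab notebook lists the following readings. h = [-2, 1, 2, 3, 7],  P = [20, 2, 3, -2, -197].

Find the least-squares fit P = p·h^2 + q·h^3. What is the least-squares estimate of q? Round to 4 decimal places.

Compute the Gram sums: Σh^2·h^2 = 2515, Σh^2·h^3 = 17051, Σh^3·h^3 = 118507.
Right-hand side: Σh^2·P = -9577, Σh^3·P = -67759.
det = 2515·118507 − 17051² = 7308504.
p = ((-9577)·118507 − 17051·(-67759))/7308504 = 600505/214956; q = (2515·(-67759) − 17051·(-9577))/7308504 = -3558229/3654252.

q = -0.9737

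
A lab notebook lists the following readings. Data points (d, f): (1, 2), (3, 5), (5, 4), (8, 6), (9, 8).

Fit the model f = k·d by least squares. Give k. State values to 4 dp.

Normal-equation sums: Σd·d = 180.
For Xᵀf: Σd·f = 157.
k = 157/180 = 0.872222.

k = 0.8722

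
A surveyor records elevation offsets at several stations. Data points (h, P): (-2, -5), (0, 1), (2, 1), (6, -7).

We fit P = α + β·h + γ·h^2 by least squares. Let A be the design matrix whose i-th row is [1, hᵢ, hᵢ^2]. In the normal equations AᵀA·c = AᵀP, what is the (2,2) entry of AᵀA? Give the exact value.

Row 2 ↔ basis h, column 2 ↔ basis h, so (AᵀA)_{2,2} = Σᵢ (h)·(h) = (-2)·(-2) + (0)·(0) + (2)·(2) + (6)·(6) = 44.

44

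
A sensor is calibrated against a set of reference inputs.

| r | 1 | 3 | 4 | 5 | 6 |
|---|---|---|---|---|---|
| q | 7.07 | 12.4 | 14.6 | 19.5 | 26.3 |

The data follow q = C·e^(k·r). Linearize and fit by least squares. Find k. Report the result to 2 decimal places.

k = 0.26

Let Y = ln q. Fitting Y = k·r + ln C by least squares:
Σr = 19.0000, Σ(r)² = 87.0000, Σln q = 13.3946, Σr·ln q = 54.7025.
Equations: 87.0000·k + 19.0000·ln C = 54.7025;  19.0000·k + 5·ln C = 13.3946.
Δ = 87.0000·5 − (19.0000)² = 74.0000; k = (54.7025·5 − 19.0000·13.3946)/74.0000 = 0.25697, ln C = (87.0000·13.3946 − 19.0000·54.7025)/74.0000 = 1.70242.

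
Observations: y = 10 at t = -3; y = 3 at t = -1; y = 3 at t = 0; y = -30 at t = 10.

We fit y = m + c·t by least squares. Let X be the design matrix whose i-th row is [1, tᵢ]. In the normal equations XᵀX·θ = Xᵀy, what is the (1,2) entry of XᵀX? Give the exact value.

6

Row 1 ↔ basis 1, column 2 ↔ basis t, so (XᵀX)_{1,2} = Σᵢ t = (1)·(-3) + (1)·(-1) + (1)·(0) + (1)·(10) = 6.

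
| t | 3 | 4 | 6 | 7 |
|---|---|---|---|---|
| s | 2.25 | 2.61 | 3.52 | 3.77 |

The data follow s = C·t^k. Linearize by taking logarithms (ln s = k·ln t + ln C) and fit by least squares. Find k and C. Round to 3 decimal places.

Let Y = ln s. Fitting Y = k·ln t + ln C by least squares:
XᵀX = [[10.1257, 6.2226]; [6.2226, 4]], rhs = [7.0581, 4.3558]ᵀ  (here Σln t = 6.2226, Σ(ln t)² = 10.1257, Σln s = 4.3558, Σln t·ln s = 7.0581).
Solving (det = 1.7825): k = 0.63276, ln C = 0.10460, so C = exp(0.10460) = 1.11027.

k = 0.633, C = 1.110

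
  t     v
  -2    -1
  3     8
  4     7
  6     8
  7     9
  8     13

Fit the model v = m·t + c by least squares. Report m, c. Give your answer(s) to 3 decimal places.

m = 1.199, c = 2.138

Sums needed: Σt·t = 178, Σt = 26, Σ1 = 6.
Moment sums: Σt·v = 269, Σv = 44.
Normal equations: [[178, 26]; [26, 6]]·[m, c]ᵀ = [269, 44]ᵀ.
Eliminating c: 6·(row 1) − 26·(row 2) gives 392·m = 6·269 − 26·44 = 470, so m = 235/196.
Then c = (44 − 26·(235/196))/6 = 419/196.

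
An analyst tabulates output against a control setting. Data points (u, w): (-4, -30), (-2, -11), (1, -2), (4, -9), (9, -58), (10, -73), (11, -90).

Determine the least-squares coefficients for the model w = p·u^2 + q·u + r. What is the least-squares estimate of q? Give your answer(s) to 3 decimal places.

MᵀM·[p, q, r]ᵀ = Mᵀw reads: 31731·p + 3053·q + 339·r = -23558;  3053·p + 339·q + 29·r = -2138;  339·p + 29·q + 7·r = -273.
Solving the 3×3 system (Gaussian elimination) gives p = -263469/277256, q = 708913/277256, r = -495241/138628.

q = 2.557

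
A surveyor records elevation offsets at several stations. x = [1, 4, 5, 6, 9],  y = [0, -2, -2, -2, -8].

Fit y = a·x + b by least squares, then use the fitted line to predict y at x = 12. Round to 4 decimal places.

Normal-equation sums: Σx·x = 159, Σx = 25, Σ1 = 5.
Moment sums: Σx·y = -102, Σy = -14.
So MᵀM·[a, b]ᵀ = Mᵀy: [[159, 25]; [25, 5]]·[a, b]ᵀ = [-102, -14]ᵀ.
Eliminating b: 5·(row 1) − 25·(row 2) gives 170·a = 5·(-102) − 25·(-14) = -160, so a = -16/17.
Then b = ((-14) − 25·(-16/17))/5 = 162/85.
At x = 12: ŷ = (-16/17)·(12) + (162/85)·(1) = -798/85.

ŷ = -9.3882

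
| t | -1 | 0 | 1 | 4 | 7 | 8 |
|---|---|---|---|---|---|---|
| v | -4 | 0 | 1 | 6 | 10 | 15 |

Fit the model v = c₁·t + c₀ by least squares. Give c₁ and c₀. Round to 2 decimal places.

c₁ = 1.84, c₀ = -1.16

XᵀX·[c₁, c₀]ᵀ = Xᵀv reads: 131·c₁ + 19·c₀ = 219;  19·c₁ + 6·c₀ = 28.
Determinant 131·6 − 19² = 425.
c₁ = (219·6 − 19·28)/425 = 46/25; c₀ = (131·28 − 19·219)/425 = -29/25.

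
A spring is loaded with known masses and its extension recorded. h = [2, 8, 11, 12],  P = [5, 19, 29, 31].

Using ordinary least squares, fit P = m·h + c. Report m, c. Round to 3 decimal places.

m = 2.634, c = -0.728

Compute the Gram sums: Σh·h = 333, Σh = 33, Σ1 = 4.
For MᵀP: Σh·P = 853, ΣP = 84.
Eliminating c: 4·(row 1) − 33·(row 2) gives 243·m = 4·853 − 33·84 = 640, so m = 640/243.
Then c = (84 − 33·(640/243))/4 = -59/81.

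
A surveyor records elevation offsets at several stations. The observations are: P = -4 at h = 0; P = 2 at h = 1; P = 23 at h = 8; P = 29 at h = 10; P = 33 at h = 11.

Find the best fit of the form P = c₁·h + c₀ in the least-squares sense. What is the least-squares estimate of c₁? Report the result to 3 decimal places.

Compute the Gram sums: Σh·h = 286, Σh = 30, Σ1 = 5.
Right-hand side: Σh·P = 839, ΣP = 83.
Normal equations: [[286, 30]; [30, 5]]·[c₁, c₀]ᵀ = [839, 83]ᵀ.
det = 286·5 − 30² = 530.
c₁ = (839·5 − 30·83)/530 = 341/106; c₀ = (286·83 − 30·839)/530 = -716/265.

c₁ = 3.217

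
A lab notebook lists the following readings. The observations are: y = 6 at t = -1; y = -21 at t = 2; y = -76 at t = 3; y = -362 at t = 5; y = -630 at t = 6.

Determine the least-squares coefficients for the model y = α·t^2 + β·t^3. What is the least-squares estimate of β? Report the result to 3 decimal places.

Setting ∂/∂α … = 0 gives: 2019·α + 11175·β = -32492;  11175·α + 63075·β = -183556.
(Σt^2·t^2 = 2019, Σt^2·t^3 = 11175, Σt^3·t^3 = 63075, Σt^2·y = -32492, Σt^3·y = -183556.)
Δ = 2019·63075 − 11175² = 2467800.
α = ((-32492)·63075 − 11175·(-183556))/2467800 = 1003/1371; β = (2019·(-183556) − 11175·(-32492))/2467800 = -34729/11425.

β = -3.040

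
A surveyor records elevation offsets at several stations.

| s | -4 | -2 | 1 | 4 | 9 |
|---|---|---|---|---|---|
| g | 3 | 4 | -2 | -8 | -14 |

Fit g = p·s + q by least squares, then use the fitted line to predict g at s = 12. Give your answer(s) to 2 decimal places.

From the data, Σs·s = 118, Σs = 8, Σ1 = 5.
For Aᵀg: Σs·g = -180, Σg = -17.
Eliminating q: 5·(row 1) − 8·(row 2) gives 526·p = 5·(-180) − 8·(-17) = -764, so p = -382/263.
Then q = ((-17) − 8·(-382/263))/5 = -283/263.
At s = 12: ĝ = (-382/263)·(12) + (-283/263)·(1) = -4867/263.

ĝ = -18.51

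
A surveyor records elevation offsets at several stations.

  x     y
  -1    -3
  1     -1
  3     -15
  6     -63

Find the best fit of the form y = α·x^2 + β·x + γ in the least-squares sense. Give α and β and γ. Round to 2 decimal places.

α = -1.88, β = 0.79, γ = -0.22

Sums needed: Σx^2·x^2 = 1379, Σx^2·x = 243, Σx^2 = 47, Σx·x = 47, Σx = 9, Σ1 = 4.
For Mᵀy: Σx^2·y = -2407, Σx·y = -421, Σy = -82.
Solving the 3×3 system (Gaussian elimination) gives α = -3077/1639, β = 1297/1639, γ = -33/149.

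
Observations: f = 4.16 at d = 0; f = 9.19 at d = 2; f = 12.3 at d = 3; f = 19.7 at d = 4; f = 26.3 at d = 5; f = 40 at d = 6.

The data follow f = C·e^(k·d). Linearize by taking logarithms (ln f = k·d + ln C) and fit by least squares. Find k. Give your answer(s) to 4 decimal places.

Taking logs, ln f = k·d + ln C, so regress ln f on d.
AᵀA = [[90.0000, 20.0000]; [20.0000, 6]], rhs = [62.3686, 16.0923]ᵀ  (here Σd = 20.0000, Σ(d)² = 90.0000, Σln f = 16.0923, Σd·ln f = 62.3686).
Δ = 90.0000·6 − (20.0000)² = 140.0000; k = (62.3686·6 − 20.0000·16.0923)/140.0000 = 0.37404, ln C = (90.0000·16.0923 − 20.0000·62.3686)/140.0000 = 1.43524.

k = 0.3740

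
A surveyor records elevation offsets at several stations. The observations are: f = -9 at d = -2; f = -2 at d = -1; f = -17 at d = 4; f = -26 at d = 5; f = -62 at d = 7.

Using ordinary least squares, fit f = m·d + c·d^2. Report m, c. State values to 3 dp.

From the data, Σd·d = 95, Σd·d^2 = 523, Σd^2·d^2 = 3299.
Moment sums: Σd·f = -612, Σd^2·f = -3998.
Eliminating c: 3299·(row 1) − 523·(row 2) gives 39876·m = 3299·(-612) − 523·(-3998) = 71966, so m = 35983/19938.
Then c = ((-3998) − 523·(35983/19938))/3299 = -29867/19938.

m = 1.805, c = -1.498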